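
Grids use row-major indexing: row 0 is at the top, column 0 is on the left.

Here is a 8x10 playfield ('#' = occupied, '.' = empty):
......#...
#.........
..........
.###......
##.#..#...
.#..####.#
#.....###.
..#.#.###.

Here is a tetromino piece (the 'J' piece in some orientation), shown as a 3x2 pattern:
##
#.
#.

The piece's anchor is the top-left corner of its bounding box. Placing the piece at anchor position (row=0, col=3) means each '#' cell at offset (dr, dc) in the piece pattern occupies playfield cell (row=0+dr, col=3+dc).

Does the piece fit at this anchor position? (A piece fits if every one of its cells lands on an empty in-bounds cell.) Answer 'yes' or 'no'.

Check each piece cell at anchor (0, 3):
  offset (0,0) -> (0,3): empty -> OK
  offset (0,1) -> (0,4): empty -> OK
  offset (1,0) -> (1,3): empty -> OK
  offset (2,0) -> (2,3): empty -> OK
All cells valid: yes

Answer: yes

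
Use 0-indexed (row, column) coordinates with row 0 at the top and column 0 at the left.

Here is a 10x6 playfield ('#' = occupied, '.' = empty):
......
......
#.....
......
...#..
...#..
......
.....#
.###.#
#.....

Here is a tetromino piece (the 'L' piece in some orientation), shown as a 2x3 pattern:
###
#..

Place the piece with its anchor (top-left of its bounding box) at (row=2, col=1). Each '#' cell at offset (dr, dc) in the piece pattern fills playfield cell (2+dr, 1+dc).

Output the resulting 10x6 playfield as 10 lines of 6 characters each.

Fill (2+0,1+0) = (2,1)
Fill (2+0,1+1) = (2,2)
Fill (2+0,1+2) = (2,3)
Fill (2+1,1+0) = (3,1)

Answer: ......
......
####..
.#....
...#..
...#..
......
.....#
.###.#
#.....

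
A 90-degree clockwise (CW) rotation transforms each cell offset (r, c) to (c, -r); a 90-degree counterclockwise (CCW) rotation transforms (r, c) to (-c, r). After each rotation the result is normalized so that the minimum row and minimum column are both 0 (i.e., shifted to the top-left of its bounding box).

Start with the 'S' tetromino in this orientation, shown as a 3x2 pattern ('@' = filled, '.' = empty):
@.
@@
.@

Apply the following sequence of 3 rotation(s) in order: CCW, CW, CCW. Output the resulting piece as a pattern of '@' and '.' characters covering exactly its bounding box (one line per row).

Answer: .@@
@@.

Derivation:
Start:
@.
@@
.@
After rotation 1 (CCW):
.@@
@@.
After rotation 2 (CW):
@.
@@
.@
After rotation 3 (CCW):
.@@
@@.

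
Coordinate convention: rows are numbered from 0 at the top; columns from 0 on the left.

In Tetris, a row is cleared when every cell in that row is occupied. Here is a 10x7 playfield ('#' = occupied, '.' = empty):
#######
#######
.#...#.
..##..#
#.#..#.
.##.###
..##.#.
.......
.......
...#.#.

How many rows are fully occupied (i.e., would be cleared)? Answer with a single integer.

Check each row:
  row 0: 0 empty cells -> FULL (clear)
  row 1: 0 empty cells -> FULL (clear)
  row 2: 5 empty cells -> not full
  row 3: 4 empty cells -> not full
  row 4: 4 empty cells -> not full
  row 5: 2 empty cells -> not full
  row 6: 4 empty cells -> not full
  row 7: 7 empty cells -> not full
  row 8: 7 empty cells -> not full
  row 9: 5 empty cells -> not full
Total rows cleared: 2

Answer: 2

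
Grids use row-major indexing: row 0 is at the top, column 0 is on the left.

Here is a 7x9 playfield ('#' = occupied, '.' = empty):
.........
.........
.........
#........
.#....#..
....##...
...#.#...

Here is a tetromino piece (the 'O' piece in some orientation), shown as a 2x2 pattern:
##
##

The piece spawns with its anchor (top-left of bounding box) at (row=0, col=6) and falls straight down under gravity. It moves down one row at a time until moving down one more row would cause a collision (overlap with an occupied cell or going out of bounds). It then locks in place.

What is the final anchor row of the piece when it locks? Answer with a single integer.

Answer: 2

Derivation:
Spawn at (row=0, col=6). Try each row:
  row 0: fits
  row 1: fits
  row 2: fits
  row 3: blocked -> lock at row 2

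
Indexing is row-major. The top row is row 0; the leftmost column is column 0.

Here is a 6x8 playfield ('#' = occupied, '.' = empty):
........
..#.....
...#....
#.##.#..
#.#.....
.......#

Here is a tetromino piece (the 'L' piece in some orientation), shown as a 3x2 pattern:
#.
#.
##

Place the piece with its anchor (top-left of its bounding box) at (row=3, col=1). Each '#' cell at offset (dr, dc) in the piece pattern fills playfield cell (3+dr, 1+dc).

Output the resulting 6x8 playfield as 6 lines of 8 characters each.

Fill (3+0,1+0) = (3,1)
Fill (3+1,1+0) = (4,1)
Fill (3+2,1+0) = (5,1)
Fill (3+2,1+1) = (5,2)

Answer: ........
..#.....
...#....
####.#..
###.....
.##....#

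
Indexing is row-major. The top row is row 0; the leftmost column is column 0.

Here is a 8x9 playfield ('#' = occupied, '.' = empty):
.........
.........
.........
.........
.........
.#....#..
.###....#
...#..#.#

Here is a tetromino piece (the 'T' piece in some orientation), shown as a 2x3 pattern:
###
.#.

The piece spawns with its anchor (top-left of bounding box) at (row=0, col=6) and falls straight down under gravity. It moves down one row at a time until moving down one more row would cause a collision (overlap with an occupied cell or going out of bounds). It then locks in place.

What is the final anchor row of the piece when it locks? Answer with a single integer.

Answer: 4

Derivation:
Spawn at (row=0, col=6). Try each row:
  row 0: fits
  row 1: fits
  row 2: fits
  row 3: fits
  row 4: fits
  row 5: blocked -> lock at row 4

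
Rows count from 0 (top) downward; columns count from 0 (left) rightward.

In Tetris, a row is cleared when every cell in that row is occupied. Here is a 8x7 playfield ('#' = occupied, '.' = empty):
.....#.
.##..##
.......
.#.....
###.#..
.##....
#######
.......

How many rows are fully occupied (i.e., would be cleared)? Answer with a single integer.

Answer: 1

Derivation:
Check each row:
  row 0: 6 empty cells -> not full
  row 1: 3 empty cells -> not full
  row 2: 7 empty cells -> not full
  row 3: 6 empty cells -> not full
  row 4: 3 empty cells -> not full
  row 5: 5 empty cells -> not full
  row 6: 0 empty cells -> FULL (clear)
  row 7: 7 empty cells -> not full
Total rows cleared: 1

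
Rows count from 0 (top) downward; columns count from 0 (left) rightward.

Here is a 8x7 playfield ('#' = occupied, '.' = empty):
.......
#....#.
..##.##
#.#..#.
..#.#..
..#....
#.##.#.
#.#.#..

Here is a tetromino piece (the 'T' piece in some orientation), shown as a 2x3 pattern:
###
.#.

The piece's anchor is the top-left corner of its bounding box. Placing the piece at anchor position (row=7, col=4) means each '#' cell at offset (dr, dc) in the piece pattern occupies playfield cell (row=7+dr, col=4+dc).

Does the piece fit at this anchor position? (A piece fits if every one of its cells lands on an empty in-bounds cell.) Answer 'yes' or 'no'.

Answer: no

Derivation:
Check each piece cell at anchor (7, 4):
  offset (0,0) -> (7,4): occupied ('#') -> FAIL
  offset (0,1) -> (7,5): empty -> OK
  offset (0,2) -> (7,6): empty -> OK
  offset (1,1) -> (8,5): out of bounds -> FAIL
All cells valid: no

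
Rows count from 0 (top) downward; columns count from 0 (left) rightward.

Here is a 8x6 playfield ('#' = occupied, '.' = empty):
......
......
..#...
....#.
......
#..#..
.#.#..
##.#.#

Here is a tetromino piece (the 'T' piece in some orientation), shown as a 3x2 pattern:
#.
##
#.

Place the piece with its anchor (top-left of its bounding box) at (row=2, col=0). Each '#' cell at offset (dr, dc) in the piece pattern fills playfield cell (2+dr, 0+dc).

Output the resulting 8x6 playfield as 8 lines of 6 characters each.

Fill (2+0,0+0) = (2,0)
Fill (2+1,0+0) = (3,0)
Fill (2+1,0+1) = (3,1)
Fill (2+2,0+0) = (4,0)

Answer: ......
......
#.#...
##..#.
#.....
#..#..
.#.#..
##.#.#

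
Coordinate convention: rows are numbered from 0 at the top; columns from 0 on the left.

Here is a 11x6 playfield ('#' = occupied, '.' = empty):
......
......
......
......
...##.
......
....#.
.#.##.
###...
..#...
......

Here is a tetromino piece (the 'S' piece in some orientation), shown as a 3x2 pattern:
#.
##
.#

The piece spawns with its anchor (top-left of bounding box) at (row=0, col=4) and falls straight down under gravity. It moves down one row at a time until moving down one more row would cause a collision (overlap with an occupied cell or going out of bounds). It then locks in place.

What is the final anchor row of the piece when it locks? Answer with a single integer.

Answer: 2

Derivation:
Spawn at (row=0, col=4). Try each row:
  row 0: fits
  row 1: fits
  row 2: fits
  row 3: blocked -> lock at row 2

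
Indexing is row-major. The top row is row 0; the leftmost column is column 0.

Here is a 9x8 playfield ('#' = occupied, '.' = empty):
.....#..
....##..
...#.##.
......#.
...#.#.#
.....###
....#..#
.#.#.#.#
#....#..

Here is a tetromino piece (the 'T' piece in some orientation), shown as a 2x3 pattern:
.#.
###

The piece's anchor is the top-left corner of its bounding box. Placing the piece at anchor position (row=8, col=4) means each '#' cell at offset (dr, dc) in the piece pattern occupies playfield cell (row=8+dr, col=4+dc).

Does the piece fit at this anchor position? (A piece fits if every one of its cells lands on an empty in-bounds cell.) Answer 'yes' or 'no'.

Answer: no

Derivation:
Check each piece cell at anchor (8, 4):
  offset (0,1) -> (8,5): occupied ('#') -> FAIL
  offset (1,0) -> (9,4): out of bounds -> FAIL
  offset (1,1) -> (9,5): out of bounds -> FAIL
  offset (1,2) -> (9,6): out of bounds -> FAIL
All cells valid: no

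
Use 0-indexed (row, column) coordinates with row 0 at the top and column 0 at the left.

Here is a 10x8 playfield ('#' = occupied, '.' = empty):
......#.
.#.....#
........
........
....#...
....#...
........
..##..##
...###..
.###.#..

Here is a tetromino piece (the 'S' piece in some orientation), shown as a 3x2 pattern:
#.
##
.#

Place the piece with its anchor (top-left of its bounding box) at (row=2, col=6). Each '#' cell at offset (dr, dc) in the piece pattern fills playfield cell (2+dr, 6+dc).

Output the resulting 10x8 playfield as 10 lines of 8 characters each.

Answer: ......#.
.#.....#
......#.
......##
....#..#
....#...
........
..##..##
...###..
.###.#..

Derivation:
Fill (2+0,6+0) = (2,6)
Fill (2+1,6+0) = (3,6)
Fill (2+1,6+1) = (3,7)
Fill (2+2,6+1) = (4,7)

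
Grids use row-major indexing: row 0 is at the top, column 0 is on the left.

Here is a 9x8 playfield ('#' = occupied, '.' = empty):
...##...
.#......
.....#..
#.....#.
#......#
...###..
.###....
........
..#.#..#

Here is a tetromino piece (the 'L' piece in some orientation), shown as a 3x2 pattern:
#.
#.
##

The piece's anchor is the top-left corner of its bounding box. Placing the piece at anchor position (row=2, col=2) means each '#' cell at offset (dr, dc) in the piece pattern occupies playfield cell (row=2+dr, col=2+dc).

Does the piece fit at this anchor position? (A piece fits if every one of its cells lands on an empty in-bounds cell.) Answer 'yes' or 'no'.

Answer: yes

Derivation:
Check each piece cell at anchor (2, 2):
  offset (0,0) -> (2,2): empty -> OK
  offset (1,0) -> (3,2): empty -> OK
  offset (2,0) -> (4,2): empty -> OK
  offset (2,1) -> (4,3): empty -> OK
All cells valid: yes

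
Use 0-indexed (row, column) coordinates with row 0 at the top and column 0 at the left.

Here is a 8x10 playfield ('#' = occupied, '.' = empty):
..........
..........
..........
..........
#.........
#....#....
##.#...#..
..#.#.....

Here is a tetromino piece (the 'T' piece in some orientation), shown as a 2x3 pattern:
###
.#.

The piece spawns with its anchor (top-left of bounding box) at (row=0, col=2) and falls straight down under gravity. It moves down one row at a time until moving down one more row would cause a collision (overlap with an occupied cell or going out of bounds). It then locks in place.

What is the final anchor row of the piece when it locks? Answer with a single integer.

Spawn at (row=0, col=2). Try each row:
  row 0: fits
  row 1: fits
  row 2: fits
  row 3: fits
  row 4: fits
  row 5: blocked -> lock at row 4

Answer: 4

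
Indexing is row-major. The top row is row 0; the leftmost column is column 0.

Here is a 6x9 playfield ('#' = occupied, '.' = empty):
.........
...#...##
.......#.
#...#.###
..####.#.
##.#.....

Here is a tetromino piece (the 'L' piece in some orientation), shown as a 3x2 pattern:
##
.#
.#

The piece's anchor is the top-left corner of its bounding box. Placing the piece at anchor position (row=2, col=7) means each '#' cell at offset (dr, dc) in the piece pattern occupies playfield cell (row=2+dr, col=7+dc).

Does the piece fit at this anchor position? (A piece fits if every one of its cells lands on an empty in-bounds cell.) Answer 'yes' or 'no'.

Check each piece cell at anchor (2, 7):
  offset (0,0) -> (2,7): occupied ('#') -> FAIL
  offset (0,1) -> (2,8): empty -> OK
  offset (1,1) -> (3,8): occupied ('#') -> FAIL
  offset (2,1) -> (4,8): empty -> OK
All cells valid: no

Answer: no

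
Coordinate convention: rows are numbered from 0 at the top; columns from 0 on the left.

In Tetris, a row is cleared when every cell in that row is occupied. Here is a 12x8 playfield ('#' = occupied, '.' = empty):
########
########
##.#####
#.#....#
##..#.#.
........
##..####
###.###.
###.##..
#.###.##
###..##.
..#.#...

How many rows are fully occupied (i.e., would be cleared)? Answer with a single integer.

Answer: 2

Derivation:
Check each row:
  row 0: 0 empty cells -> FULL (clear)
  row 1: 0 empty cells -> FULL (clear)
  row 2: 1 empty cell -> not full
  row 3: 5 empty cells -> not full
  row 4: 4 empty cells -> not full
  row 5: 8 empty cells -> not full
  row 6: 2 empty cells -> not full
  row 7: 2 empty cells -> not full
  row 8: 3 empty cells -> not full
  row 9: 2 empty cells -> not full
  row 10: 3 empty cells -> not full
  row 11: 6 empty cells -> not full
Total rows cleared: 2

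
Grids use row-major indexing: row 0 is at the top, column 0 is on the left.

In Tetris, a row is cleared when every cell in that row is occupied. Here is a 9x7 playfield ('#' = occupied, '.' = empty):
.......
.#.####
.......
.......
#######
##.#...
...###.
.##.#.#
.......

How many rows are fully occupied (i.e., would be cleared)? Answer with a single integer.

Check each row:
  row 0: 7 empty cells -> not full
  row 1: 2 empty cells -> not full
  row 2: 7 empty cells -> not full
  row 3: 7 empty cells -> not full
  row 4: 0 empty cells -> FULL (clear)
  row 5: 4 empty cells -> not full
  row 6: 4 empty cells -> not full
  row 7: 3 empty cells -> not full
  row 8: 7 empty cells -> not full
Total rows cleared: 1

Answer: 1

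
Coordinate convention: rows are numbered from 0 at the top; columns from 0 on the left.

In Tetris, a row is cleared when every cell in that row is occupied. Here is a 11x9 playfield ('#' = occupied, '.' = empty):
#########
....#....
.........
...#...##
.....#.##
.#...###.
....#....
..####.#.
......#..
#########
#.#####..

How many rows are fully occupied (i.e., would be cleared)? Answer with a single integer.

Check each row:
  row 0: 0 empty cells -> FULL (clear)
  row 1: 8 empty cells -> not full
  row 2: 9 empty cells -> not full
  row 3: 6 empty cells -> not full
  row 4: 6 empty cells -> not full
  row 5: 5 empty cells -> not full
  row 6: 8 empty cells -> not full
  row 7: 4 empty cells -> not full
  row 8: 8 empty cells -> not full
  row 9: 0 empty cells -> FULL (clear)
  row 10: 3 empty cells -> not full
Total rows cleared: 2

Answer: 2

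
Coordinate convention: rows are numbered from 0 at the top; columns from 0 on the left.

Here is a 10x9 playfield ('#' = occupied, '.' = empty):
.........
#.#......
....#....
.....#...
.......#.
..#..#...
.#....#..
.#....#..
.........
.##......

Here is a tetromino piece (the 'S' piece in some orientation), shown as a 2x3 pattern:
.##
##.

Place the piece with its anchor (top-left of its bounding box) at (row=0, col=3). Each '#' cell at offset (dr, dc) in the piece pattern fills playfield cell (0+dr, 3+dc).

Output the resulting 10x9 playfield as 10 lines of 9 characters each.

Answer: ....##...
#.###....
....#....
.....#...
.......#.
..#..#...
.#....#..
.#....#..
.........
.##......

Derivation:
Fill (0+0,3+1) = (0,4)
Fill (0+0,3+2) = (0,5)
Fill (0+1,3+0) = (1,3)
Fill (0+1,3+1) = (1,4)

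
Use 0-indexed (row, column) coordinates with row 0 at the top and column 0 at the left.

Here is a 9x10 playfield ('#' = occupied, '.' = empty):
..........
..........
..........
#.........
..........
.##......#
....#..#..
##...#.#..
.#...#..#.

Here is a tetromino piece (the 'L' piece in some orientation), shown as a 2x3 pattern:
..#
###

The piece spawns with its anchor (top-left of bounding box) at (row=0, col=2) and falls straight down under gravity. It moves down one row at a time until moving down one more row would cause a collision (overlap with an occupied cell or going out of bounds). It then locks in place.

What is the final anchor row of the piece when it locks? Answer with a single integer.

Spawn at (row=0, col=2). Try each row:
  row 0: fits
  row 1: fits
  row 2: fits
  row 3: fits
  row 4: blocked -> lock at row 3

Answer: 3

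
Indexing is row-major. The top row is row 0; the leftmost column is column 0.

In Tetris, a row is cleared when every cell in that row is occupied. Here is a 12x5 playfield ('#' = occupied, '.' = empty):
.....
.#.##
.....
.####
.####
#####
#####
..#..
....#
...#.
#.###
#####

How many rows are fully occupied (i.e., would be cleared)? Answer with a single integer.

Answer: 3

Derivation:
Check each row:
  row 0: 5 empty cells -> not full
  row 1: 2 empty cells -> not full
  row 2: 5 empty cells -> not full
  row 3: 1 empty cell -> not full
  row 4: 1 empty cell -> not full
  row 5: 0 empty cells -> FULL (clear)
  row 6: 0 empty cells -> FULL (clear)
  row 7: 4 empty cells -> not full
  row 8: 4 empty cells -> not full
  row 9: 4 empty cells -> not full
  row 10: 1 empty cell -> not full
  row 11: 0 empty cells -> FULL (clear)
Total rows cleared: 3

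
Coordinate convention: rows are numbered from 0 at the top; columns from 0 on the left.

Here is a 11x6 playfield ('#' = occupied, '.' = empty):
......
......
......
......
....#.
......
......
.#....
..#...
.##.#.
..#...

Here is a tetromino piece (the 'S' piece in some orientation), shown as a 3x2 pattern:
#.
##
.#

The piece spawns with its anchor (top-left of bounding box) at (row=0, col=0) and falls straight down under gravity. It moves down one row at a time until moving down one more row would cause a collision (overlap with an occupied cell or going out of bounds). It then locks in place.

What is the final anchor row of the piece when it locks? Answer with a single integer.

Answer: 4

Derivation:
Spawn at (row=0, col=0). Try each row:
  row 0: fits
  row 1: fits
  row 2: fits
  row 3: fits
  row 4: fits
  row 5: blocked -> lock at row 4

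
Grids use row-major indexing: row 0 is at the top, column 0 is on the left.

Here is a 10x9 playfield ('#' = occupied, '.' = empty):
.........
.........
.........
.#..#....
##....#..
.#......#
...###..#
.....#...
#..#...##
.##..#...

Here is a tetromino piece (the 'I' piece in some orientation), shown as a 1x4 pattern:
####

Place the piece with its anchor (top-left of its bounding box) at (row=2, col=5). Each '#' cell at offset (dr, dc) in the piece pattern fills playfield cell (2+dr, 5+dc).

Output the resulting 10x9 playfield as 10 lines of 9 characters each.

Answer: .........
.........
.....####
.#..#....
##....#..
.#......#
...###..#
.....#...
#..#...##
.##..#...

Derivation:
Fill (2+0,5+0) = (2,5)
Fill (2+0,5+1) = (2,6)
Fill (2+0,5+2) = (2,7)
Fill (2+0,5+3) = (2,8)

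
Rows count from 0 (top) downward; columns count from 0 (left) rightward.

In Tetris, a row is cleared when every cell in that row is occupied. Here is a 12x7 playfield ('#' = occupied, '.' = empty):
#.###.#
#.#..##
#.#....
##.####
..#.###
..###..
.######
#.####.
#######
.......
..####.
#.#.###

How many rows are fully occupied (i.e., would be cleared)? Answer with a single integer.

Check each row:
  row 0: 2 empty cells -> not full
  row 1: 3 empty cells -> not full
  row 2: 5 empty cells -> not full
  row 3: 1 empty cell -> not full
  row 4: 3 empty cells -> not full
  row 5: 4 empty cells -> not full
  row 6: 1 empty cell -> not full
  row 7: 2 empty cells -> not full
  row 8: 0 empty cells -> FULL (clear)
  row 9: 7 empty cells -> not full
  row 10: 3 empty cells -> not full
  row 11: 2 empty cells -> not full
Total rows cleared: 1

Answer: 1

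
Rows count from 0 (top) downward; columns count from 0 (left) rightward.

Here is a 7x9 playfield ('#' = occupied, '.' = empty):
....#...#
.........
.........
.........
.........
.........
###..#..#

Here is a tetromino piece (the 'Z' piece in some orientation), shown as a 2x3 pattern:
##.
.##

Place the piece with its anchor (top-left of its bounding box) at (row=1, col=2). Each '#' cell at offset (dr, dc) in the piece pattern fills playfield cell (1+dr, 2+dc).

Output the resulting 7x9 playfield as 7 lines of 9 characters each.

Answer: ....#...#
..##.....
...##....
.........
.........
.........
###..#..#

Derivation:
Fill (1+0,2+0) = (1,2)
Fill (1+0,2+1) = (1,3)
Fill (1+1,2+1) = (2,3)
Fill (1+1,2+2) = (2,4)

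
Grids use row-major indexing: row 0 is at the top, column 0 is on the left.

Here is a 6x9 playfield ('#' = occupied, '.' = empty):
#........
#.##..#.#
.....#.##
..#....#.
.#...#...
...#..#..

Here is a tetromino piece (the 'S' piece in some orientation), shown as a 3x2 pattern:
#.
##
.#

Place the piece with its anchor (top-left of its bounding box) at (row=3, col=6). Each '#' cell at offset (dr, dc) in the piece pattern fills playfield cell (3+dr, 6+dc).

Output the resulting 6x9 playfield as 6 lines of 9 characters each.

Answer: #........
#.##..#.#
.....#.##
..#...##.
.#...###.
...#..##.

Derivation:
Fill (3+0,6+0) = (3,6)
Fill (3+1,6+0) = (4,6)
Fill (3+1,6+1) = (4,7)
Fill (3+2,6+1) = (5,7)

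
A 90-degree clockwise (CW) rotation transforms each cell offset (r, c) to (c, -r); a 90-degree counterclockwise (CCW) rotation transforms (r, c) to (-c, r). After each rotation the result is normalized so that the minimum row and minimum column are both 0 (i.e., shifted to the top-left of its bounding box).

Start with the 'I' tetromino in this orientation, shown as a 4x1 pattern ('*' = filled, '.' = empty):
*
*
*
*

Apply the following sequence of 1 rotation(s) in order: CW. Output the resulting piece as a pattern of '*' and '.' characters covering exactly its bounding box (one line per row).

Start:
*
*
*
*
After rotation 1 (CW):
****

Answer: ****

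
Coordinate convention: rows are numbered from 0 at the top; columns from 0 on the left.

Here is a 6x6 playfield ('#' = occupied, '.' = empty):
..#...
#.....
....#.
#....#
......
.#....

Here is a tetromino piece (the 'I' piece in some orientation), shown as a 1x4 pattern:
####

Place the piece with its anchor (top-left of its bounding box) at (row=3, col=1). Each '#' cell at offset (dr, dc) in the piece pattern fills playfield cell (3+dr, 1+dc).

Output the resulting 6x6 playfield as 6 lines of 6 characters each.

Answer: ..#...
#.....
....#.
######
......
.#....

Derivation:
Fill (3+0,1+0) = (3,1)
Fill (3+0,1+1) = (3,2)
Fill (3+0,1+2) = (3,3)
Fill (3+0,1+3) = (3,4)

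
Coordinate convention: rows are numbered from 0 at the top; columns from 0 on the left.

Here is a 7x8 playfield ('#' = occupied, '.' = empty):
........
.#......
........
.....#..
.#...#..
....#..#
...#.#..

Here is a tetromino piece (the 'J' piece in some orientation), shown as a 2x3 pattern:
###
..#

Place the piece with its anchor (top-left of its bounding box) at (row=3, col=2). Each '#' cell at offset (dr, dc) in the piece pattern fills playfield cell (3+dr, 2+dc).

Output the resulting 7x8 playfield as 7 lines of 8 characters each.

Fill (3+0,2+0) = (3,2)
Fill (3+0,2+1) = (3,3)
Fill (3+0,2+2) = (3,4)
Fill (3+1,2+2) = (4,4)

Answer: ........
.#......
........
..####..
.#..##..
....#..#
...#.#..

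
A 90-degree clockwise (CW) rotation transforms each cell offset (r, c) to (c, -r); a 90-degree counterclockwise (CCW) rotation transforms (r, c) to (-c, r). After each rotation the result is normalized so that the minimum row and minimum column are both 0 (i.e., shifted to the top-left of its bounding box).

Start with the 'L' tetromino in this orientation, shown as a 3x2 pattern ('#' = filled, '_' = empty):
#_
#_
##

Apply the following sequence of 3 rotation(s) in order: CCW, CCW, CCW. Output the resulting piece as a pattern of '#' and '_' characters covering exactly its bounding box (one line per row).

Answer: ###
#__

Derivation:
Start:
#_
#_
##
After rotation 1 (CCW):
__#
###
After rotation 2 (CCW):
##
_#
_#
After rotation 3 (CCW):
###
#__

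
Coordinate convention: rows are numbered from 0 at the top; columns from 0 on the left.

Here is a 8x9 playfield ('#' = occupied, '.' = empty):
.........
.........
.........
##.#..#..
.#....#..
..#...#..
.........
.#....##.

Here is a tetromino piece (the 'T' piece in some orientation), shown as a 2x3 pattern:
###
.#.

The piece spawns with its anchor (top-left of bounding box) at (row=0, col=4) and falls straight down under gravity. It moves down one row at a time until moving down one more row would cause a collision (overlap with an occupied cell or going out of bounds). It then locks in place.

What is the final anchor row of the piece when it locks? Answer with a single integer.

Spawn at (row=0, col=4). Try each row:
  row 0: fits
  row 1: fits
  row 2: fits
  row 3: blocked -> lock at row 2

Answer: 2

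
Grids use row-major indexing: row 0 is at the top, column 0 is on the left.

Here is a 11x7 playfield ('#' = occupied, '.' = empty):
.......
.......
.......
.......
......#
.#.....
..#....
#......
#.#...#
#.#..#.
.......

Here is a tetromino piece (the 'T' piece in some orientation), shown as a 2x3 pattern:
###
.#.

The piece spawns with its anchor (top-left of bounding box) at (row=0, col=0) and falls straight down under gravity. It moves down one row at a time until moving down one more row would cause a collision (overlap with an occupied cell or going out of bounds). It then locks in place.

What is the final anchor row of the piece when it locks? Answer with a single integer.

Answer: 3

Derivation:
Spawn at (row=0, col=0). Try each row:
  row 0: fits
  row 1: fits
  row 2: fits
  row 3: fits
  row 4: blocked -> lock at row 3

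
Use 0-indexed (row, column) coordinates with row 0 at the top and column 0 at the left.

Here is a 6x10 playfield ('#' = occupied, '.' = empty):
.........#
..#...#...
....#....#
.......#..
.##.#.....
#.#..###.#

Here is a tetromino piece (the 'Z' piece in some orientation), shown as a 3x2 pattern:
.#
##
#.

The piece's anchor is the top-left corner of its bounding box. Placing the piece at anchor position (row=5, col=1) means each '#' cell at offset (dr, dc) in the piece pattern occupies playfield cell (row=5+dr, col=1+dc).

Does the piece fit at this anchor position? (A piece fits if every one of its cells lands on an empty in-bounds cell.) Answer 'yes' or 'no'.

Check each piece cell at anchor (5, 1):
  offset (0,1) -> (5,2): occupied ('#') -> FAIL
  offset (1,0) -> (6,1): out of bounds -> FAIL
  offset (1,1) -> (6,2): out of bounds -> FAIL
  offset (2,0) -> (7,1): out of bounds -> FAIL
All cells valid: no

Answer: no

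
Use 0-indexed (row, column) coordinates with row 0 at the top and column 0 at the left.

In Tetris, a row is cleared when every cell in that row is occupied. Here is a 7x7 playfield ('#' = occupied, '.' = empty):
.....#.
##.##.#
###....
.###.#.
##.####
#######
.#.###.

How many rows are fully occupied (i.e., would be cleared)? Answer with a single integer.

Answer: 1

Derivation:
Check each row:
  row 0: 6 empty cells -> not full
  row 1: 2 empty cells -> not full
  row 2: 4 empty cells -> not full
  row 3: 3 empty cells -> not full
  row 4: 1 empty cell -> not full
  row 5: 0 empty cells -> FULL (clear)
  row 6: 3 empty cells -> not full
Total rows cleared: 1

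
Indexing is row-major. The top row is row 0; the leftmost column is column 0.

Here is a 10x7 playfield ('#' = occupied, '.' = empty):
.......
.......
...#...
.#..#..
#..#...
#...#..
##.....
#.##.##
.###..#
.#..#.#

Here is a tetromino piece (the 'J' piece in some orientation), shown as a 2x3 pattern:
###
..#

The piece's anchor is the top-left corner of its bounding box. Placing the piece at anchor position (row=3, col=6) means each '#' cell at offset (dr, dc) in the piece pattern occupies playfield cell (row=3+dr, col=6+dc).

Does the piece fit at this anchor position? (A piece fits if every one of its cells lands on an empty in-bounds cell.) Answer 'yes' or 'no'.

Answer: no

Derivation:
Check each piece cell at anchor (3, 6):
  offset (0,0) -> (3,6): empty -> OK
  offset (0,1) -> (3,7): out of bounds -> FAIL
  offset (0,2) -> (3,8): out of bounds -> FAIL
  offset (1,2) -> (4,8): out of bounds -> FAIL
All cells valid: no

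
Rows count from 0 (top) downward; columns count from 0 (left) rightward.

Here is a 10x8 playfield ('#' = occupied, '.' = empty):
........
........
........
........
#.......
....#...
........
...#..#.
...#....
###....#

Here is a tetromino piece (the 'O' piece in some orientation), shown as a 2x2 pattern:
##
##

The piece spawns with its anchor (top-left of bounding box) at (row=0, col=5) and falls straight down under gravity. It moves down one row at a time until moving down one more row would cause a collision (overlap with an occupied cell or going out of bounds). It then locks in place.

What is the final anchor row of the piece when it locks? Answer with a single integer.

Answer: 5

Derivation:
Spawn at (row=0, col=5). Try each row:
  row 0: fits
  row 1: fits
  row 2: fits
  row 3: fits
  row 4: fits
  row 5: fits
  row 6: blocked -> lock at row 5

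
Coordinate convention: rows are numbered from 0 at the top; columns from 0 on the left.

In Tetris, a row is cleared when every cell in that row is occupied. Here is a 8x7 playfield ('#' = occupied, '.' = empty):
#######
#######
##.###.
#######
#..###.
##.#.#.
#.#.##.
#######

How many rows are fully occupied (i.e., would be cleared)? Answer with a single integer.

Check each row:
  row 0: 0 empty cells -> FULL (clear)
  row 1: 0 empty cells -> FULL (clear)
  row 2: 2 empty cells -> not full
  row 3: 0 empty cells -> FULL (clear)
  row 4: 3 empty cells -> not full
  row 5: 3 empty cells -> not full
  row 6: 3 empty cells -> not full
  row 7: 0 empty cells -> FULL (clear)
Total rows cleared: 4

Answer: 4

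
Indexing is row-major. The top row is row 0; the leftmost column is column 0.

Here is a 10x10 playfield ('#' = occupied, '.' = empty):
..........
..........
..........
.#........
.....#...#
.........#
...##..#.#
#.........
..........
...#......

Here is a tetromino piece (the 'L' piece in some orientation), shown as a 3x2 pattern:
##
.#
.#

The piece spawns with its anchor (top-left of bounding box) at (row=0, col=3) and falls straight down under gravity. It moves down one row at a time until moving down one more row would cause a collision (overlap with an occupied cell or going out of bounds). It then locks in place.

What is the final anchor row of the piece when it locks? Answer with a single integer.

Answer: 3

Derivation:
Spawn at (row=0, col=3). Try each row:
  row 0: fits
  row 1: fits
  row 2: fits
  row 3: fits
  row 4: blocked -> lock at row 3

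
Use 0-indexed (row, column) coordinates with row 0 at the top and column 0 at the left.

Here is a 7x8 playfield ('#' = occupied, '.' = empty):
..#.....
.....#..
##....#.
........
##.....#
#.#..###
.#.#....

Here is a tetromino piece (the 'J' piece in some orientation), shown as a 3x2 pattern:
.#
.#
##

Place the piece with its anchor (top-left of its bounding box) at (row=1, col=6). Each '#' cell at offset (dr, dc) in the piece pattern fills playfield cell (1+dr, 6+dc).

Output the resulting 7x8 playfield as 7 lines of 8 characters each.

Answer: ..#.....
.....#.#
##....##
......##
##.....#
#.#..###
.#.#....

Derivation:
Fill (1+0,6+1) = (1,7)
Fill (1+1,6+1) = (2,7)
Fill (1+2,6+0) = (3,6)
Fill (1+2,6+1) = (3,7)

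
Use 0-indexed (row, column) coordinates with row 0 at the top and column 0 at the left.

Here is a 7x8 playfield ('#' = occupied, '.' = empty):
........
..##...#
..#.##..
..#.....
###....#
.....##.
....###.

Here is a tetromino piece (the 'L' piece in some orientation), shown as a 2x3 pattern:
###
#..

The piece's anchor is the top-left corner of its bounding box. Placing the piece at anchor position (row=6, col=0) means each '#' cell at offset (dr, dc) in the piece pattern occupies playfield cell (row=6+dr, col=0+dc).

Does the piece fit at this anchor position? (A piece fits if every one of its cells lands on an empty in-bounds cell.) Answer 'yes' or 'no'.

Check each piece cell at anchor (6, 0):
  offset (0,0) -> (6,0): empty -> OK
  offset (0,1) -> (6,1): empty -> OK
  offset (0,2) -> (6,2): empty -> OK
  offset (1,0) -> (7,0): out of bounds -> FAIL
All cells valid: no

Answer: no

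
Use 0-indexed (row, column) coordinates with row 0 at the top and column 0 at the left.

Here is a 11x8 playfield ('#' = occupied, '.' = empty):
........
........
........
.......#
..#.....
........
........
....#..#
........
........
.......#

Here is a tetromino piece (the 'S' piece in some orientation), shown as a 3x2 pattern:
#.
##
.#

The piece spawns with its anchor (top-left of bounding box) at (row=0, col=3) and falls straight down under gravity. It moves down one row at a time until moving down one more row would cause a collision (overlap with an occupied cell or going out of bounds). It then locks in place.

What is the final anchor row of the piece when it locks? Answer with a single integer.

Spawn at (row=0, col=3). Try each row:
  row 0: fits
  row 1: fits
  row 2: fits
  row 3: fits
  row 4: fits
  row 5: blocked -> lock at row 4

Answer: 4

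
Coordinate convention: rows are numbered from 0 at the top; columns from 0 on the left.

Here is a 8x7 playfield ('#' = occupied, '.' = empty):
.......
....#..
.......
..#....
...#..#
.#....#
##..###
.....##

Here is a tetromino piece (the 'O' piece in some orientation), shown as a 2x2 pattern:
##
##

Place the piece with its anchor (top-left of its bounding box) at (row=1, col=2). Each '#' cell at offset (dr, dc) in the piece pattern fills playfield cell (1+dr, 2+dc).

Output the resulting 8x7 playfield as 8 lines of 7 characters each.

Fill (1+0,2+0) = (1,2)
Fill (1+0,2+1) = (1,3)
Fill (1+1,2+0) = (2,2)
Fill (1+1,2+1) = (2,3)

Answer: .......
..###..
..##...
..#....
...#..#
.#....#
##..###
.....##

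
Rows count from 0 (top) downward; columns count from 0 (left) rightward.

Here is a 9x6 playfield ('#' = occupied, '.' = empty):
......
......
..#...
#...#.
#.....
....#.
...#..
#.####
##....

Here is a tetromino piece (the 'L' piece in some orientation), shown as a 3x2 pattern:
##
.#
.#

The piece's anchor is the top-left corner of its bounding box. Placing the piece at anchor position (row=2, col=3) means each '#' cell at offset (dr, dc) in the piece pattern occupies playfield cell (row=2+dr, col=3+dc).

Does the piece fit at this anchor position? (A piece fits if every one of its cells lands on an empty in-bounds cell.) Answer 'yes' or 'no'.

Answer: no

Derivation:
Check each piece cell at anchor (2, 3):
  offset (0,0) -> (2,3): empty -> OK
  offset (0,1) -> (2,4): empty -> OK
  offset (1,1) -> (3,4): occupied ('#') -> FAIL
  offset (2,1) -> (4,4): empty -> OK
All cells valid: no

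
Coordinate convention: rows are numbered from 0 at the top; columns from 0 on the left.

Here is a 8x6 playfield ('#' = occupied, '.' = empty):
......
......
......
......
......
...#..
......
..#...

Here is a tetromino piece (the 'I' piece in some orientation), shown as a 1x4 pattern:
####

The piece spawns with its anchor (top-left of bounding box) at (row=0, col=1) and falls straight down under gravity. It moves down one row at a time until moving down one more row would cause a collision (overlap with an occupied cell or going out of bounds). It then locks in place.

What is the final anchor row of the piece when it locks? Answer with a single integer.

Spawn at (row=0, col=1). Try each row:
  row 0: fits
  row 1: fits
  row 2: fits
  row 3: fits
  row 4: fits
  row 5: blocked -> lock at row 4

Answer: 4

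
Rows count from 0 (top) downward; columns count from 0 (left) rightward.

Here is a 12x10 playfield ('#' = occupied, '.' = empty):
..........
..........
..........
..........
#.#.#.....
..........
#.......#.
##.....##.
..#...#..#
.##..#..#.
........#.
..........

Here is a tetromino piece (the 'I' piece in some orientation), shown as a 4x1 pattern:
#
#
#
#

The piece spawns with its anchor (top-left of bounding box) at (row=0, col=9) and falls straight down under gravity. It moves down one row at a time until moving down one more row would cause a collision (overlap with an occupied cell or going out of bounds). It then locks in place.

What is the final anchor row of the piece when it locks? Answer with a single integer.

Answer: 4

Derivation:
Spawn at (row=0, col=9). Try each row:
  row 0: fits
  row 1: fits
  row 2: fits
  row 3: fits
  row 4: fits
  row 5: blocked -> lock at row 4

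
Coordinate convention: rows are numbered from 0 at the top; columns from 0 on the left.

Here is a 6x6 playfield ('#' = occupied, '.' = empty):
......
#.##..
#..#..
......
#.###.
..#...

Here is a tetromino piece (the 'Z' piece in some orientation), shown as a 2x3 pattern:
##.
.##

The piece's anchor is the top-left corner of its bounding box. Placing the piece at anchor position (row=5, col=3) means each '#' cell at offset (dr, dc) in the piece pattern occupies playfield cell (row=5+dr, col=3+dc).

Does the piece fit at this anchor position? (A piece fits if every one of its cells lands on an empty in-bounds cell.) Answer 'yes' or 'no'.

Check each piece cell at anchor (5, 3):
  offset (0,0) -> (5,3): empty -> OK
  offset (0,1) -> (5,4): empty -> OK
  offset (1,1) -> (6,4): out of bounds -> FAIL
  offset (1,2) -> (6,5): out of bounds -> FAIL
All cells valid: no

Answer: no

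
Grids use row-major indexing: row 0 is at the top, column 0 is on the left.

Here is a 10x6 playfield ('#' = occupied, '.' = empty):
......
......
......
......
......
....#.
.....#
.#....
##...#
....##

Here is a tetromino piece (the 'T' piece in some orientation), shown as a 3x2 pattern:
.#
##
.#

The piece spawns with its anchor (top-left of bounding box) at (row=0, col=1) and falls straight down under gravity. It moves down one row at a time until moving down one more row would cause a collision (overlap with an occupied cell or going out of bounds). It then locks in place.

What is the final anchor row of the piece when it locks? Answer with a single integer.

Answer: 5

Derivation:
Spawn at (row=0, col=1). Try each row:
  row 0: fits
  row 1: fits
  row 2: fits
  row 3: fits
  row 4: fits
  row 5: fits
  row 6: blocked -> lock at row 5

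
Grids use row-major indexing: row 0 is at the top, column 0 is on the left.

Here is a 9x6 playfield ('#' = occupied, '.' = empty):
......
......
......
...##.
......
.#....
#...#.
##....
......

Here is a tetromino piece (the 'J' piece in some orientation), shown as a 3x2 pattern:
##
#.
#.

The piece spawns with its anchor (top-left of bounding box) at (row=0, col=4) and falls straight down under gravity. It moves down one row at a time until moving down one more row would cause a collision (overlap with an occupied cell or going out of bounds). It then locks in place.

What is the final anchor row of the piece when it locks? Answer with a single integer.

Answer: 0

Derivation:
Spawn at (row=0, col=4). Try each row:
  row 0: fits
  row 1: blocked -> lock at row 0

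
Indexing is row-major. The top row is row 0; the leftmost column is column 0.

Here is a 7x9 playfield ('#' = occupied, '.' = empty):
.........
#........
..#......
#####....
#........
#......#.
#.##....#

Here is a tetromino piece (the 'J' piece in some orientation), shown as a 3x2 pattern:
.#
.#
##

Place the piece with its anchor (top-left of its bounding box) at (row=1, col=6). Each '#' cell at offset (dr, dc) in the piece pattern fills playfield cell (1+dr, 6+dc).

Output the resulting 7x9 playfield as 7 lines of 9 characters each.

Fill (1+0,6+1) = (1,7)
Fill (1+1,6+1) = (2,7)
Fill (1+2,6+0) = (3,6)
Fill (1+2,6+1) = (3,7)

Answer: .........
#......#.
..#....#.
#####.##.
#........
#......#.
#.##....#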